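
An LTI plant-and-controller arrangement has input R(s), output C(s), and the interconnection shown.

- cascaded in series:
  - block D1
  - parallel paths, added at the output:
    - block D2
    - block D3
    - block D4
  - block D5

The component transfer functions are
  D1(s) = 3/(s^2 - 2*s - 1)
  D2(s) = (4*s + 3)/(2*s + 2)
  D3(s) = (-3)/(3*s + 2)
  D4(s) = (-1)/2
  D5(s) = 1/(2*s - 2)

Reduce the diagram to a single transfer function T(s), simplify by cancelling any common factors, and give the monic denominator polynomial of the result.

Step 1: sum the parallel branches D2, D3, D4; result (9*s^2 + 6*s - 2)/(6*s^2 + 10*s + 4)
Step 2: reduce the series chain D1, (D2+D3+D4), D5; result (27*s^2 + 18*s - 6)/(12*s^5 - 16*s^4 - 40*s^3 + 8*s^2 + 28*s + 8)
The result of step 2 is T(s) in lowest terms. Its denominator has leading coefficient 12; dividing the denominator through by 12 makes it monic.

Final answer: s^5 - 4*s^4/3 - 10*s^3/3 + 2*s^2/3 + 7*s/3 + 2/3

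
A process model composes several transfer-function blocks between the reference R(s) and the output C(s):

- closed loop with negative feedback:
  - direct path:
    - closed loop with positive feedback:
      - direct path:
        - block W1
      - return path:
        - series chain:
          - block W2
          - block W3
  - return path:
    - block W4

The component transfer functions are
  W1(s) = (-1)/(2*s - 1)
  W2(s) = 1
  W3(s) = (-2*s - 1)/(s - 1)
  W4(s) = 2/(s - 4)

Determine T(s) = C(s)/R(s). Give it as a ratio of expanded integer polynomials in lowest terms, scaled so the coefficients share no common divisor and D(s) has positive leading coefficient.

The answer is (-s^2 + 5*s - 4)/(2*s^3 - 13*s^2 + 18*s + 2).

Reasoning:
Step 1. multiply W2, W3 (series); result (-2*s - 1)/(s - 1)
Step 2. collapse the loop (W1 forward, (W2*W3) return); result (1 - s)/(2*s^2 - 5*s)
Step 3. reduce the feedback loop with forward [W1/(1-W1*(W2*W3))] and return W4 - this is the overall T(s), already in the required normalized form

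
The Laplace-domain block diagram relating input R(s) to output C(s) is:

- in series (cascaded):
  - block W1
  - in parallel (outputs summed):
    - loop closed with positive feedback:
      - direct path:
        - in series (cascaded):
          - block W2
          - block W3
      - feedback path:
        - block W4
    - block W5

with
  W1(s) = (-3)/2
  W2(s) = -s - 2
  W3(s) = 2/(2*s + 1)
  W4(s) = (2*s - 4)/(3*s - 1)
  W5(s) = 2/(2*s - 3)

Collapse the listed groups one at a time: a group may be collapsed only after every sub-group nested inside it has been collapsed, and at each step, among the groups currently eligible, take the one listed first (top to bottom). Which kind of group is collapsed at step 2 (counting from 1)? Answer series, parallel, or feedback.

(1) series reduction of W2, W3
(2) close the feedback loop around (W2*W3), W4
(3) combine [(W2*W3)/(1-(W2*W3)*W4)], W5 in parallel
(4) combine W1, ([(W2*W3)/(1-(W2*W3)*W4)]+W5) in series
At step 2 the group reduced is feedback.

Final answer: feedback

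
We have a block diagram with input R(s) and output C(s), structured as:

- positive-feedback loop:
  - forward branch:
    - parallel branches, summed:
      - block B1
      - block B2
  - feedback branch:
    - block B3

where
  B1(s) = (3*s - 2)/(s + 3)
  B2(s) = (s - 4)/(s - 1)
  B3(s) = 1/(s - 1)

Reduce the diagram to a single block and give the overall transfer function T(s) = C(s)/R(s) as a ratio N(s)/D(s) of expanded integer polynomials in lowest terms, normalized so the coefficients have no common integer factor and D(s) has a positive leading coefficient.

(1) add B1, B2 (parallel), giving (4*s^2 - 6*s - 10)/(s^2 + 2*s - 3)
(2) feedback reduction of (B1+B2), B3; the result is T(s) itself (integer coefficients, no common factor, positive leading denominator coefficient)

Final answer: (4*s^3 - 10*s^2 - 4*s + 10)/(s^3 - 3*s^2 + s + 13)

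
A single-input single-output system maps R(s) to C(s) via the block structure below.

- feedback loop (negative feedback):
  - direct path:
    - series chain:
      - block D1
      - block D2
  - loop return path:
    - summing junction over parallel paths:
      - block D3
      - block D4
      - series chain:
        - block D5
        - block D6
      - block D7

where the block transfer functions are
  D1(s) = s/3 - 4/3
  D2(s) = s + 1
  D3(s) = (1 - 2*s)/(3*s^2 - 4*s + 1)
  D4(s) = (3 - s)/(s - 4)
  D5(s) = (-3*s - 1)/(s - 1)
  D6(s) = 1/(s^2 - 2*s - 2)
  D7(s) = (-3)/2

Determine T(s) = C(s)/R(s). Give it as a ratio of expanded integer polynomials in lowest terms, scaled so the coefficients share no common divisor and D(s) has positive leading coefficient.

The answer is (-6*s^6 + 38*s^5 - 42*s^4 - 74*s^3 + 64*s^2 + 36*s - 16)/(15*s^6 - 85*s^5 + 69*s^4 + 187*s^3 - 178*s^2 - 108*s + 40).

Reasoning:
(1) combine D1, D2 in series: s^2/3 - s - 4/3
(2) cascade D5, D6: (-3*s - 1)/(s^3 - 3*s^2 + 2)
(3) sum the parallel branches D3, D4, (D5*D6), D7: (-15*s^5 + 100*s^4 - 187*s^3 + 60*s^2 + 100*s - 28)/(6*s^5 - 44*s^4 + 86*s^3 - 12*s^2 - 52*s + 16)
(4) collapse the loop ((D1*D2) forward, (D3+D4+(D5*D6)+D7) return) - this is the overall T(s), already in the required normalized form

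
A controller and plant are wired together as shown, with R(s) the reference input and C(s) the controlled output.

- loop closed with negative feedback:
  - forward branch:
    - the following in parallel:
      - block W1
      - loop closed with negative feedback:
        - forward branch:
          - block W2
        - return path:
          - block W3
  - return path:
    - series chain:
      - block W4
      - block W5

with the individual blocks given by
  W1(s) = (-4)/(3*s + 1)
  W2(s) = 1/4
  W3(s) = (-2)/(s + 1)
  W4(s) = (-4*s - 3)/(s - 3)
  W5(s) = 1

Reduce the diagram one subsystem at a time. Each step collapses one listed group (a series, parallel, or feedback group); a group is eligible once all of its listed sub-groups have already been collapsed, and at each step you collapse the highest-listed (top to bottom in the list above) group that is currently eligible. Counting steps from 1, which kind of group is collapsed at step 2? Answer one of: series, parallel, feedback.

[1] feedback reduction of W2, W3
[2] combine W1, [W2/(1+W2*W3)] in parallel
[3] series reduction of W4, W5
[4] collapse the loop ((W1+[W2/(1+W2*W3)]) forward, (W4*W5) return)
Step 2: parallel.

Hence the answer: parallel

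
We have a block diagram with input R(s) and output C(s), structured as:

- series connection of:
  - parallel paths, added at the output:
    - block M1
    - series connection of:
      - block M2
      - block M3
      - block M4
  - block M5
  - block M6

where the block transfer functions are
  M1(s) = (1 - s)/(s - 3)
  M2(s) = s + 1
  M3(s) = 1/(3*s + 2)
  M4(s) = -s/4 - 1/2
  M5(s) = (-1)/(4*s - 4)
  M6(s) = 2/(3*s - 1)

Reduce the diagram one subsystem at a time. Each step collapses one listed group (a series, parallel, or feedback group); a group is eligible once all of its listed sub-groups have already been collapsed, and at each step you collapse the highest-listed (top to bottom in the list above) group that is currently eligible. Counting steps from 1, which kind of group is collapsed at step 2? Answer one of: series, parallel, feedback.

Answer: parallel

Working:
(1) reduce the series chain M2, M3, M4
(2) reduce the parallel group M1, (M2*M3*M4)
(3) combine (M1+(M2*M3*M4)), M5, M6 in series
The group at step 2 is a parallel group.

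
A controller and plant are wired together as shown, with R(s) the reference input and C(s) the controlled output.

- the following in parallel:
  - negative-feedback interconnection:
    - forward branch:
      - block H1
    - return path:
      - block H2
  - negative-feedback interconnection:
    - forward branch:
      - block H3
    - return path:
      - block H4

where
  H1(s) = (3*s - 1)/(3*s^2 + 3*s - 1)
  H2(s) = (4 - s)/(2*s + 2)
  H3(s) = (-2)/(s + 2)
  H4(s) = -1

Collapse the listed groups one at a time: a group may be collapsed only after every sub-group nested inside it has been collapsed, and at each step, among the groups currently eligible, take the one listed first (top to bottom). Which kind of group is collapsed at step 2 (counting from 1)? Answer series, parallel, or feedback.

The answer is feedback.

Reasoning:
1. close the feedback loop around H1, H2
2. collapse the loop (H3 forward, H4 return)
3. sum the parallel branches [H1/(1+H1*H2)], [H3/(1+H3*H4)]
The group at step 2 is a feedback group.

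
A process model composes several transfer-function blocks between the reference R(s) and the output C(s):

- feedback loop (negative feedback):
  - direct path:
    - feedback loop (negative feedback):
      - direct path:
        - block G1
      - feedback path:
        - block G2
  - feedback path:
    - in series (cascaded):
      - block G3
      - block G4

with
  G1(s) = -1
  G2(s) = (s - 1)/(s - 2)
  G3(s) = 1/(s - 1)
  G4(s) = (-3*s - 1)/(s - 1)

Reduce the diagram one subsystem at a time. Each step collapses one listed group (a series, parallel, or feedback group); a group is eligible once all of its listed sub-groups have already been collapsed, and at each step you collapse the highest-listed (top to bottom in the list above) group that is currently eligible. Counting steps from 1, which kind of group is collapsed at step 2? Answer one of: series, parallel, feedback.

(1) feedback reduction of G1, G2
(2) cascade G3, G4
(3) apply the feedback formula to [G1/(1+G1*G2)], (G3*G4)
Step 2 collapses a series group.

Final answer: series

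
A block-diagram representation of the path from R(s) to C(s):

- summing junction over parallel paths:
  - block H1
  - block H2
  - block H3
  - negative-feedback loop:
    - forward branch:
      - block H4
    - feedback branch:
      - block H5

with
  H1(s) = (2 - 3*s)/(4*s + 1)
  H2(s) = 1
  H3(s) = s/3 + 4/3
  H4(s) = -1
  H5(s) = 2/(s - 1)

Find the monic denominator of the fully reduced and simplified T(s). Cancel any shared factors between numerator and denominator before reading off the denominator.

1. close the feedback loop around H4, H5 = (1 - s)/(s - 3)
2. add H1, H2, H3, [H4/(1+H4*H5)] (parallel) = (4*s^3 - 4*s^2 - 38*s - 36)/(12*s^2 - 33*s - 9)
Step 2 gives the fully reduced T(s), with no common factor left to cancel. The denominator's leading coefficient is 12, so divide each of its coefficients by 12 to get the monic form.

Answer: s^2 - 11*s/4 - 3/4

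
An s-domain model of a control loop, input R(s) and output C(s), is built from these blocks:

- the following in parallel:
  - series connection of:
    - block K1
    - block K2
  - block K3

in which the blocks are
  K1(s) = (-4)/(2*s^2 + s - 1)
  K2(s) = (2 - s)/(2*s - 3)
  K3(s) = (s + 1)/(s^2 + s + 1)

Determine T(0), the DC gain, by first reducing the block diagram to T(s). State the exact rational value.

Reducing step by step:

Step 1 - reduce the series chain K1, K2 gives (4*s - 8)/(4*s^3 - 4*s^2 - 5*s + 3)
Step 2 - parallel reduction of (K1*K2), K3 gives (4*s^4 + 4*s^3 - 13*s^2 - 6*s - 5)/(4*s^5 - 5*s^3 - 6*s^2 - 2*s + 3)
Step 2 gives the overall T(s). Then T(0) = -5/3.

Answer: -5/3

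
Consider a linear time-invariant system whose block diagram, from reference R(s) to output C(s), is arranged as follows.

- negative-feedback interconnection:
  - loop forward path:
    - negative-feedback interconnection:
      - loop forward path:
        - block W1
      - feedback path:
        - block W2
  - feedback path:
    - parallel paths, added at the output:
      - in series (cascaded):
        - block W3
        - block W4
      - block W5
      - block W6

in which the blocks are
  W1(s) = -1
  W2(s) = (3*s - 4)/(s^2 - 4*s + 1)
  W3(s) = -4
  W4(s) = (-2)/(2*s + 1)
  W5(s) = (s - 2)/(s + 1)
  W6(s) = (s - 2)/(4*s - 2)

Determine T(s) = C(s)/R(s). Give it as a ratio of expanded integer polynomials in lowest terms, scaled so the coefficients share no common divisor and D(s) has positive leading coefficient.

(1) collapse the loop (W1 forward, W2 return), giving (-s^2 + 4*s - 1)/(s^2 - 7*s + 5)
(2) reduce the series chain W3, W4, giving 8/(2*s + 1)
(3) sum the parallel branches (W3*W4), W5, W6, giving (10*s^3 + 15*s^2 + 9*s - 14)/(8*s^3 + 8*s^2 - 2*s - 2)
(4) feedback reduction of [W1/(1+W1*W2)], ((W3*W4)+W5+W6); the result is T(s) itself (integer coefficients, no common factor, positive leading denominator coefficient)

Answer: (8*s^5 - 24*s^4 - 26*s^3 + 14*s^2 + 6*s - 2)/(2*s^5 + 23*s^4 - 23*s^3 - 87*s^2 + 61*s - 4)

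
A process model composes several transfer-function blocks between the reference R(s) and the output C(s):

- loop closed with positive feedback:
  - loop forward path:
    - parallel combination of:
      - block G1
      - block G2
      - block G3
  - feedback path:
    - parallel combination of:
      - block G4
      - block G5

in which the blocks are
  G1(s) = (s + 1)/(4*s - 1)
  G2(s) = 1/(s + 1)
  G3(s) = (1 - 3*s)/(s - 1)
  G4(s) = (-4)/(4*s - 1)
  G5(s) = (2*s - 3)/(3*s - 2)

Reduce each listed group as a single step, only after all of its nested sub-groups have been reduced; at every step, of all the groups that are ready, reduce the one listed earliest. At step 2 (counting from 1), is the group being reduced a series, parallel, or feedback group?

The answer is parallel.

Reasoning:
Step 1: sum the parallel branches G1, G2, G3
Step 2: add G4, G5 (parallel)
Step 3: reduce the feedback loop with forward (G1+G2+G3) and return (G4+G5)
At step 2 the group reduced is parallel.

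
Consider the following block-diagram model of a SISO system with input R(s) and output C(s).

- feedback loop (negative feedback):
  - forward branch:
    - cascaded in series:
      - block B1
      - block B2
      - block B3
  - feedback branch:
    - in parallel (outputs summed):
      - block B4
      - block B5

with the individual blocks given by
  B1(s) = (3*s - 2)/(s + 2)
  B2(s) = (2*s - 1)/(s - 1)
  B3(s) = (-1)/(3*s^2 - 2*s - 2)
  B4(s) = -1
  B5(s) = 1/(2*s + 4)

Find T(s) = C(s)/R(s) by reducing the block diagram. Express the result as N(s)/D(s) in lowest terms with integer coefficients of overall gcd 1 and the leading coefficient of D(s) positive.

The answer is (-12*s^3 - 10*s^2 + 24*s - 8)/(6*s^5 + 14*s^4 - 4*s^3 - 32*s^2 - s + 22).

Reasoning:
(1) combine B1, B2, B3 in series gives (-6*s^2 + 7*s - 2)/(3*s^4 + s^3 - 10*s^2 + 2*s + 4)
(2) sum the parallel branches B4, B5 gives (-2*s - 3)/(2*s + 4)
(3) collapse the loop ((B1*B2*B3) forward, (B4+B5) return), giving the overall T(s)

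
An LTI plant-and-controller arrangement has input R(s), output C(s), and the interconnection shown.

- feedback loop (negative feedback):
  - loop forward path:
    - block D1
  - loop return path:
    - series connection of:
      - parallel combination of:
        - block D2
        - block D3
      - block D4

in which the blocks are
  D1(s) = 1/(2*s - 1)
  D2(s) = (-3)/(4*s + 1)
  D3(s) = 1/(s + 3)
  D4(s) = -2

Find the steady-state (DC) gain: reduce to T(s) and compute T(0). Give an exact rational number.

Step 1. add D2, D3 (parallel) gives (s - 8)/(4*s^2 + 13*s + 3)
Step 2. cascade (D2+D3), D4 gives (16 - 2*s)/(4*s^2 + 13*s + 3)
Step 3. close the feedback loop around D1, ((D2+D3)*D4) gives (4*s^2 + 13*s + 3)/(8*s^3 + 22*s^2 - 9*s + 13)
DC gain: substitute s = 0 into T(s) from step 3: T(0) = 3/13.

Therefore the answer is 3/13.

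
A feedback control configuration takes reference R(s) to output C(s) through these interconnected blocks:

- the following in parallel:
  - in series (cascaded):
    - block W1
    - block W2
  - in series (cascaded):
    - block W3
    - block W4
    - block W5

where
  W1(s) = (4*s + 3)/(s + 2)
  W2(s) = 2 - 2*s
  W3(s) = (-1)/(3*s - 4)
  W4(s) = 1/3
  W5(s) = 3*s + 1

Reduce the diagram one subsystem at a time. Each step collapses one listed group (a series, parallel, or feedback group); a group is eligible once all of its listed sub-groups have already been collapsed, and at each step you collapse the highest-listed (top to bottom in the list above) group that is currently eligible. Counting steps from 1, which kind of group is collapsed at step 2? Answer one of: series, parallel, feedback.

[1] cascade W1, W2
[2] combine W3, W4, W5 in series
[3] add (W1*W2), (W3*W4*W5) (parallel)
Step 2: series.

Hence the answer: series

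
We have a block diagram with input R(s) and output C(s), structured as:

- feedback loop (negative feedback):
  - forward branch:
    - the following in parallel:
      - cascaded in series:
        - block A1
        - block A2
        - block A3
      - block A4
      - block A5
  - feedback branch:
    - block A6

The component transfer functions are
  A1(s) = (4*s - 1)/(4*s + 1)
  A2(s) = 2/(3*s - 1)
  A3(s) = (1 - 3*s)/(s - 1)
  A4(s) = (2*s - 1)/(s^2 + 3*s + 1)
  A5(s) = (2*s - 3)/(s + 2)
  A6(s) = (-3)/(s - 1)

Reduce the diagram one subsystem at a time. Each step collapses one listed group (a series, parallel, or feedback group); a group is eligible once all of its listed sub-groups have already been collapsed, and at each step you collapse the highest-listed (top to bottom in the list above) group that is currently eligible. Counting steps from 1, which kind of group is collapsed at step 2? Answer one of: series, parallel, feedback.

Step 1: series reduction of A1, A2, A3
Step 2: parallel reduction of (A1*A2*A3), A4, A5
Step 3: feedback reduction of ((A1*A2*A3)+A4+A5), A6
So the answer for step 2 is parallel.

Final answer: parallel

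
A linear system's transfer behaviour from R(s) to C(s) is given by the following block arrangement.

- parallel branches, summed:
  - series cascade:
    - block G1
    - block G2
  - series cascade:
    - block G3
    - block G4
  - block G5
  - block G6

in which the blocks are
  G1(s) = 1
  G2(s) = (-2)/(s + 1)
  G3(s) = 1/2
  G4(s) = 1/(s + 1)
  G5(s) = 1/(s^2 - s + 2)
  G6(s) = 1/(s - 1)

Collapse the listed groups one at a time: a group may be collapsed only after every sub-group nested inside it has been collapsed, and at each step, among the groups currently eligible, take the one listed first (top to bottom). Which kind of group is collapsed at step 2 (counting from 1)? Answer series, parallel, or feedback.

Step 1. multiply G1, G2 (series)
Step 2. combine G3, G4 in series
Step 3. add (G1*G2), (G3*G4), G5, G6 (parallel)
Step 2: series.

Answer: series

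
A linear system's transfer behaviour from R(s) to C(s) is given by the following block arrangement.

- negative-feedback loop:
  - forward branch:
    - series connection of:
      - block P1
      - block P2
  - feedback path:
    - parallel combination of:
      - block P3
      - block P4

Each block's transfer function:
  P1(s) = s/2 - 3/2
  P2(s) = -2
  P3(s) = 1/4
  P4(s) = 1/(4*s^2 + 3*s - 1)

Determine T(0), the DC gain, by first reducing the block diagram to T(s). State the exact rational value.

(1) multiply P1, P2 (series) -> 3 - s
(2) reduce the parallel group P3, P4 -> (4*s^2 + 3*s + 3)/(16*s^2 + 12*s - 4)
(3) collapse the loop ((P1*P2) forward, (P3+P4) return) -> (16*s^3 - 36*s^2 - 40*s + 12)/(4*s^3 - 25*s^2 - 18*s - 5)
Evaluating the step-3 result (the overall T(s)) at s = 0 gives T(0) = 12/(-5) = -12/5.

Therefore the answer is -12/5.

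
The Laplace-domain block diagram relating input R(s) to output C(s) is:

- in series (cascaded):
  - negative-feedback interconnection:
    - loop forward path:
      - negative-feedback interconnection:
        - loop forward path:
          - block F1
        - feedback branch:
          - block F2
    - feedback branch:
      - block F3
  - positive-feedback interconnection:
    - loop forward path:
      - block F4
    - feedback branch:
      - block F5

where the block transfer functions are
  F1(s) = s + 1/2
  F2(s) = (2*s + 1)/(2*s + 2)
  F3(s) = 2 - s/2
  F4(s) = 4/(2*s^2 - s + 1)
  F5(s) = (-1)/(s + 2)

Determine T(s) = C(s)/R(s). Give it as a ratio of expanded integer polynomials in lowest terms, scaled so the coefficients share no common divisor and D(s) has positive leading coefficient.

Step 1. close the feedback loop around F1, F2, giving (4*s^2 + 6*s + 2)/(4*s^2 + 8*s + 5)
Step 2. collapse the loop ([F1/(1+F1*F2)] forward, F3 return), giving (-4*s^2 - 6*s - 2)/(2*s^3 - 9*s^2 - 19*s - 9)
Step 3. close the feedback loop around F4, F5, giving (4*s + 8)/(2*s^3 + 3*s^2 - s + 6)
Step 4. cascade [[F1/(1+F1*F2)]/(1+[F1/(1+F1*F2)]*F3)], [F4/(1-F4*F5)]; the result is T(s) itself (integer coefficients, no common factor, positive leading denominator coefficient)

Therefore the answer is (-16*s^3 - 56*s^2 - 56*s - 16)/(4*s^6 - 12*s^5 - 67*s^4 - 54*s^3 - 62*s^2 - 105*s - 54).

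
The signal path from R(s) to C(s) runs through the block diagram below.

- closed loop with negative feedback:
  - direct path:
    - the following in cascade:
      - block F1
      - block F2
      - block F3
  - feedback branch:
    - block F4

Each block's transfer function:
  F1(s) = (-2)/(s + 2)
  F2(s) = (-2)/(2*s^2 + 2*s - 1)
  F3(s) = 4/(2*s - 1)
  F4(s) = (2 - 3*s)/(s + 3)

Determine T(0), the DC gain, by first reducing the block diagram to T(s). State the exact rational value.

Answer: 24/19

Working:
Step 1 - reduce the series chain F1, F2, F3: 16/(4*s^4 + 10*s^3 - 7*s + 2)
Step 2 - close the feedback loop around (F1*F2*F3), F4: (16*s + 48)/(4*s^5 + 22*s^4 + 30*s^3 - 7*s^2 - 67*s + 38)
Step 2 gives the overall T(s). Then T(0) = 48/38 = 24/19.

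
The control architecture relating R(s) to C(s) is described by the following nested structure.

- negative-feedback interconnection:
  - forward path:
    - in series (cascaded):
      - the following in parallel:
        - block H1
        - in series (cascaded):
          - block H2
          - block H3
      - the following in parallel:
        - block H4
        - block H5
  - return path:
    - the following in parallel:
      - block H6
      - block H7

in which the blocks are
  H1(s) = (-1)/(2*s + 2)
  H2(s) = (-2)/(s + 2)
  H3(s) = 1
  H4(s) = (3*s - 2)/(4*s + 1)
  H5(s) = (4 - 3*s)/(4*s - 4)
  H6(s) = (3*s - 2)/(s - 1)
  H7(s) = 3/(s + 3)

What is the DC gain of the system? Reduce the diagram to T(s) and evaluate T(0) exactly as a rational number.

Step 1. series reduction of H2, H3, giving (-2)/(s + 2)
Step 2. sum the parallel branches H1, (H2*H3), giving (-5*s - 6)/(2*s^2 + 6*s + 4)
Step 3. add H4, H5 (parallel), giving (12 - 7*s)/(16*s^2 - 12*s - 4)
Step 4. reduce the series chain (H1+(H2*H3)), (H4+H5), giving (35*s^2 - 18*s - 72)/(32*s^4 + 72*s^3 - 16*s^2 - 72*s - 16)
Step 5. combine H6, H7 in parallel, giving (3*s^2 + 10*s - 9)/(s^2 + 2*s - 3)
Step 6. feedback reduction of ((H1+(H2*H3))*(H4+H5)), (H6+H7), giving (35*s^4 + 52*s^3 - 213*s^2 - 90*s + 216)/(32*s^6 + 136*s^5 + 137*s^4 - 24*s^3 - 823*s^2 - 374*s + 696)
DC gain: substitute s = 0 into T(s) from step 6: T(0) = 216/696 = 9/29.

Answer: 9/29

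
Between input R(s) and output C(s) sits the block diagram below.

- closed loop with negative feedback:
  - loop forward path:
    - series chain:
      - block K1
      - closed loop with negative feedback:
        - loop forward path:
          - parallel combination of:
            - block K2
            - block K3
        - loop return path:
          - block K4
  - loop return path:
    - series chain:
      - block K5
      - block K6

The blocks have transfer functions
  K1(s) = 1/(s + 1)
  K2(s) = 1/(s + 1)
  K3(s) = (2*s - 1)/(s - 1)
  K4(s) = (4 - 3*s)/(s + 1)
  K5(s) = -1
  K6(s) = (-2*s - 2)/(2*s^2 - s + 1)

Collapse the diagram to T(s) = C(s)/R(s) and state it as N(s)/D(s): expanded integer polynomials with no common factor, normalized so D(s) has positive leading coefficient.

(1) combine K2, K3 in parallel; result (2*s^2 + 2*s - 2)/(s^2 - 1)
(2) reduce the feedback loop with forward (K2+K3) and return K4; result (-2*s^3 - 4*s^2 + 2)/(5*s^3 - 3*s^2 - 13*s + 9)
(3) cascade K1, [(K2+K3)/(1+(K2+K3)*K4)]; result (-2*s^2 - 2*s + 2)/(5*s^3 - 3*s^2 - 13*s + 9)
(4) multiply K5, K6 (series); result (2*s + 2)/(2*s^2 - s + 1)
(5) apply the feedback formula to (K1*[(K2+K3)/(1+(K2+K3)*K4)]), (K5*K6): this yields T(s), and no further normalization is needed

Final answer: (-4*s^4 - 2*s^3 + 4*s^2 - 4*s + 2)/(10*s^5 - 11*s^4 - 22*s^3 + 20*s^2 - 22*s + 13)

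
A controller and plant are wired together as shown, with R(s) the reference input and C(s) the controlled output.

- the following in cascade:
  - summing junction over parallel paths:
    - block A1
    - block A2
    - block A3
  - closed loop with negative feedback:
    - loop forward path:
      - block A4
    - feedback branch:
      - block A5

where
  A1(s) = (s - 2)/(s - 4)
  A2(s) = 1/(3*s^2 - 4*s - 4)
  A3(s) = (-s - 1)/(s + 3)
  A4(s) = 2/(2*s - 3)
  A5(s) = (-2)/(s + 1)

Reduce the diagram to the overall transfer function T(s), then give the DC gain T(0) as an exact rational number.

(1) reduce the parallel group A1, A2, A3: (12*s^3 - 21*s^2 - 9*s - 4)/(3*s^4 - 7*s^3 - 36*s^2 + 52*s + 48)
(2) close the feedback loop around A4, A5: (2*s + 2)/(2*s^2 - s - 7)
(3) combine (A1+A2+A3), [A4/(1+A4*A5)] in series: (24*s^4 - 18*s^3 - 60*s^2 - 26*s - 8)/(6*s^6 - 17*s^5 - 86*s^4 + 189*s^3 + 296*s^2 - 412*s - 336)
That last expression is T(s); at s = 0 only the constant terms survive, so T(0) = -8/(-336) = 1/42.

Final answer: 1/42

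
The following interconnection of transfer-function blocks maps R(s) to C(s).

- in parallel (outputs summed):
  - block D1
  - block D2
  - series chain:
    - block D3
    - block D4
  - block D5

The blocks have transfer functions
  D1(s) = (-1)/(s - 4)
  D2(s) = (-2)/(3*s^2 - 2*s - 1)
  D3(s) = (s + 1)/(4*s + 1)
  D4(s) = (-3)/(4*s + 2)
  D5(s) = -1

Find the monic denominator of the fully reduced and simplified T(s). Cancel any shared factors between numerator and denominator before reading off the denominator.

(1) cascade D3, D4 = (-3*s - 3)/(16*s^2 + 12*s + 2)
(2) parallel reduction of D1, D2, (D3*D4), D5 = (-48*s^5 + 131*s^4 + 47*s^3 + 39*s^2 + 13*s - 2)/(48*s^5 - 188*s^4 - 50*s^3 + 120*s^2 + 62*s + 8)
No further cancellation is possible in the step-2 result, so that is T(s). Its denominator becomes monic after dividing by the leading coefficient 48.

Therefore the answer is s^5 - 47*s^4/12 - 25*s^3/24 + 5*s^2/2 + 31*s/24 + 1/6.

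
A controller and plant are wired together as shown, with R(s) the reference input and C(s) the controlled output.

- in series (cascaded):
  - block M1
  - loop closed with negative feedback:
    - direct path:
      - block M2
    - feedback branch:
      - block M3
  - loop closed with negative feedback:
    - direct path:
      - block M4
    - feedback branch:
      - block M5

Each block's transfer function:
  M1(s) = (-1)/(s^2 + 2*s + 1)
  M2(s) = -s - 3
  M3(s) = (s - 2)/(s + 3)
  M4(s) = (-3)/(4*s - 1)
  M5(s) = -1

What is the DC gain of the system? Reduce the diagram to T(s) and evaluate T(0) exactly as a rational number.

1. apply the feedback formula to M2, M3 = (s + 3)/(s - 3)
2. reduce the feedback loop with forward M4 and return M5 = (-3)/(4*s + 2)
3. series reduction of M1, [M2/(1+M2*M3)], [M4/(1+M4*M5)] = (3*s + 9)/(4*s^4 - 2*s^3 - 22*s^2 - 22*s - 6)
Evaluating the step-3 result (the overall T(s)) at s = 0 gives T(0) = 9/(-6) = -3/2.

Hence the answer: -3/2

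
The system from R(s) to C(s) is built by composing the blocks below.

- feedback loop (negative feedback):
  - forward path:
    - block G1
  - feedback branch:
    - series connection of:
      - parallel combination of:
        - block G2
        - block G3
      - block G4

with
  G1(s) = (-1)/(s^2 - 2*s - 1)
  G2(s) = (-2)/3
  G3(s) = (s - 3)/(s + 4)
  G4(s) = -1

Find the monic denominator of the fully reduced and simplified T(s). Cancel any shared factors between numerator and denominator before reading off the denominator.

First reduce the diagram to T(s).

Step 1 - parallel reduction of G2, G3, giving (s - 17)/(3*s + 12)
Step 2 - reduce the series chain (G2+G3), G4, giving (17 - s)/(3*s + 12)
Step 3 - feedback reduction of G1, ((G2+G3)*G4), giving (-3*s - 12)/(3*s^3 + 6*s^2 - 26*s - 29)
The result of step 3 is T(s) in lowest terms. Its denominator has leading coefficient 3; dividing the denominator through by 3 makes it monic.

Answer: s^3 + 2*s^2 - 26*s/3 - 29/3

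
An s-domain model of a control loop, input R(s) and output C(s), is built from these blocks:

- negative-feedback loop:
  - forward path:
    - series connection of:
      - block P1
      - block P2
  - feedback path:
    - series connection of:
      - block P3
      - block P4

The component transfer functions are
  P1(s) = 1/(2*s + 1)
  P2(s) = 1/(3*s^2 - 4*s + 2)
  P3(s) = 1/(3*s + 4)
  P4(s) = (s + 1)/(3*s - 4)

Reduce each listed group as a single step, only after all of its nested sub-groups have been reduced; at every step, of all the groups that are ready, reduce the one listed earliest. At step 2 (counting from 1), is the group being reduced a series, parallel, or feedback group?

Answer: series

Working:
Step 1: combine P1, P2 in series
Step 2: multiply P3, P4 (series)
Step 3: apply the feedback formula to (P1*P2), (P3*P4)
The group at step 2 is a series group.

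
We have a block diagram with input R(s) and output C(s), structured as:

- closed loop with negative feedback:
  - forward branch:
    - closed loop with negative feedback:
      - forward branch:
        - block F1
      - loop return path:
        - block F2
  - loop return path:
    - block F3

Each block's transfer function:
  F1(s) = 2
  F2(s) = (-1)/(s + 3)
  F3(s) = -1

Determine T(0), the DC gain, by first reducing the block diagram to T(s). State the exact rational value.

Step 1: feedback reduction of F1, F2 -> (2*s + 6)/(s + 1)
Step 2: collapse the loop ([F1/(1+F1*F2)] forward, F3 return) -> (-2*s - 6)/(s + 5)
The step-2 result is T(s). Setting s = 0: T(0) = -6/5.

Answer: -6/5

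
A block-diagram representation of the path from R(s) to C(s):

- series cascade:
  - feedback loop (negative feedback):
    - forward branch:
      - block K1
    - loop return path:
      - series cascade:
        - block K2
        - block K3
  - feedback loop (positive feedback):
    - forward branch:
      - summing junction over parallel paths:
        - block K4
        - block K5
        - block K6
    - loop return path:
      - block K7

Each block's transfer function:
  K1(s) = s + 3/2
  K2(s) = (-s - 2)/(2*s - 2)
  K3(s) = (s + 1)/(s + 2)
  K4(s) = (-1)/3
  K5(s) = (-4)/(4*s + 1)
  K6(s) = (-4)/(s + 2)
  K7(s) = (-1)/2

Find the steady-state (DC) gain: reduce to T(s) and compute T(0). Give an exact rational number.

Answer: 228/91

Working:
1. cascade K2, K3: (-s - 1)/(2*s - 2)
2. feedback reduction of K1, (K2*K3): (-4*s^2 - 2*s + 6)/(2*s^2 + s + 7)
3. combine K4, K5, K6 in parallel: (-4*s^2 - 69*s - 38)/(12*s^2 + 27*s + 6)
4. feedback reduction of (K4+K5+K6), K7: (-8*s^2 - 138*s - 76)/(20*s^2 - 15*s - 26)
5. cascade [K1/(1+K1*(K2*K3))], [(K4+K5+K6)/(1-(K4+K5+K6)*K7)]: (32*s^4 + 568*s^3 + 532*s^2 - 676*s - 456)/(40*s^4 - 10*s^3 + 73*s^2 - 131*s - 182)
Evaluating the step-5 result (the overall T(s)) at s = 0 gives T(0) = -456/(-182) = 228/91.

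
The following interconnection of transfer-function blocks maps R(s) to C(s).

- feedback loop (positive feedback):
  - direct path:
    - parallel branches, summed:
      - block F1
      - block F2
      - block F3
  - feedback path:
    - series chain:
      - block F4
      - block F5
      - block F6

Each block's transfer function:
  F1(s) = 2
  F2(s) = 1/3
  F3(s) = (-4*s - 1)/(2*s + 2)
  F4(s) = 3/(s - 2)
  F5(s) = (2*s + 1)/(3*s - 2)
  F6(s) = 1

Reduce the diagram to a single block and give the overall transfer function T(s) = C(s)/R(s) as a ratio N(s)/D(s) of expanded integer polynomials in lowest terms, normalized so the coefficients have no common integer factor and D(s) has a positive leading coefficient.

Step 1 - add F1, F2, F3 (parallel): (2*s + 11)/(6*s + 6)
Step 2 - cascade F4, F5, F6: (6*s + 3)/(3*s^2 - 8*s + 4)
Step 3 - close the feedback loop around (F1+F2+F3), (F4*F5*F6), giving the overall T(s)

Therefore the answer is (6*s^3 + 17*s^2 - 80*s + 44)/(18*s^3 - 42*s^2 - 96*s - 9).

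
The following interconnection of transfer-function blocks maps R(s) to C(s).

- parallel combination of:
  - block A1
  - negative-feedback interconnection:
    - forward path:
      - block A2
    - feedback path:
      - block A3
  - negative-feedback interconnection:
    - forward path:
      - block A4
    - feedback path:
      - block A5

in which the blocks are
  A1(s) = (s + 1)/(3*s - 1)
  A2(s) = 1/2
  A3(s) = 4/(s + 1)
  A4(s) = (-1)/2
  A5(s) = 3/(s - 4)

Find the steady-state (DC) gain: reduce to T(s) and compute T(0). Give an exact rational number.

Step 1. feedback reduction of A2, A3 = (s + 1)/(2*s + 6)
Step 2. feedback reduction of A4, A5 = (4 - s)/(2*s - 11)
Step 3. combine A1, [A2/(1+A2*A3)], [A4/(1+A4*A5)] in parallel = (4*s^3 - 27*s^2 - 30*s - 79)/(12*s^3 - 34*s^2 - 188*s + 66)
The step-3 result is T(s). Setting s = 0: T(0) = -79/66.

Final answer: -79/66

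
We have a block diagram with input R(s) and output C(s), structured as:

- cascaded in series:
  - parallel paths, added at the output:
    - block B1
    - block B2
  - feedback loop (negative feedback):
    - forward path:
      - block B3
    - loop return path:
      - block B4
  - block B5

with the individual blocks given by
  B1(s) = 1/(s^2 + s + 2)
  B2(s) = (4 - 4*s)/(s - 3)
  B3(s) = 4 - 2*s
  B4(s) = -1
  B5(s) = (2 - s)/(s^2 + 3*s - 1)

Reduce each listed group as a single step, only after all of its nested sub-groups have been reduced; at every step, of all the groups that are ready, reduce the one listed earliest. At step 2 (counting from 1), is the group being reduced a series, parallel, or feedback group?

Step 1: add B1, B2 (parallel)
Step 2: collapse the loop (B3 forward, B4 return)
Step 3: cascade (B1+B2), [B3/(1+B3*B4)], B5
The group at step 2 is a feedback group.

Answer: feedback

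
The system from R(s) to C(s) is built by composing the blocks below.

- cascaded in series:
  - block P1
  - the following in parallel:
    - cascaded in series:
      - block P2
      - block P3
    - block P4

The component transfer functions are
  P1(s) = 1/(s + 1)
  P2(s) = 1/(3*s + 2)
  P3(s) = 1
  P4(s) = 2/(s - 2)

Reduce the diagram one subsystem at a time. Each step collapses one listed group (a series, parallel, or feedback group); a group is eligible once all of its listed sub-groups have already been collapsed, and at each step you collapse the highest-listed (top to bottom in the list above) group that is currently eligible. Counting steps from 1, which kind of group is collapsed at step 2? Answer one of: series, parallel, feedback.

1. cascade P2, P3
2. sum the parallel branches (P2*P3), P4
3. multiply P1, ((P2*P3)+P4) (series)
Step 2: parallel.

Answer: parallel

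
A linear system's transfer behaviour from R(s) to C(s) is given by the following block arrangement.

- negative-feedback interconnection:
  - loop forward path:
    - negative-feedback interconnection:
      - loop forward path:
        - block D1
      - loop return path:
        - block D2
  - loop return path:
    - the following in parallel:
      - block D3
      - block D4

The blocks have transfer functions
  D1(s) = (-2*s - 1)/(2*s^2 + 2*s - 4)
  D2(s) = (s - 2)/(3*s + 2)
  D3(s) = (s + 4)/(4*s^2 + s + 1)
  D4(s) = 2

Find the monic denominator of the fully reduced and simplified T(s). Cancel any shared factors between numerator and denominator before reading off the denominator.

The answer is s^5 - 5*s^4/12 - 10*s^3/3 - 47*s^2/12 - 59*s/24 - 3/4.

Reasoning:
Step 1 - close the feedback loop around D1, D2 gives (-6*s^2 - 7*s - 2)/(6*s^3 + 8*s^2 - 5*s - 6)
Step 2 - reduce the parallel group D3, D4 gives (8*s^2 + 3*s + 6)/(4*s^2 + s + 1)
Step 3 - close the feedback loop around [D1/(1+D1*D2)], (D3+D4) gives (-24*s^4 - 34*s^3 - 21*s^2 - 9*s - 2)/(24*s^5 - 10*s^4 - 80*s^3 - 94*s^2 - 59*s - 18)
T(s) is the step-3 result (common factors already cancelled). Leading coefficient of the denominator: 24. Divide through by 24 for the monic polynomial.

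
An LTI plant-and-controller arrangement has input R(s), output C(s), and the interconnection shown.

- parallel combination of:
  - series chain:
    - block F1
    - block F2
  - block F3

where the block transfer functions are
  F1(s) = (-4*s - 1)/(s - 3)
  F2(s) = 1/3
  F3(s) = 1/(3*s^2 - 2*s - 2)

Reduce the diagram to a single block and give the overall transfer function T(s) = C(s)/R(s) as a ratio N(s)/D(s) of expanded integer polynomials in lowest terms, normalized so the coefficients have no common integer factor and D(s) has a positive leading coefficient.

(1) combine F1, F2 in series = (-4*s - 1)/(3*s - 9)
(2) add (F1*F2), F3 (parallel); the result is T(s) itself (integer coefficients, no common factor, positive leading denominator coefficient)

Hence the answer: (-12*s^3 + 5*s^2 + 13*s - 7)/(9*s^3 - 33*s^2 + 12*s + 18)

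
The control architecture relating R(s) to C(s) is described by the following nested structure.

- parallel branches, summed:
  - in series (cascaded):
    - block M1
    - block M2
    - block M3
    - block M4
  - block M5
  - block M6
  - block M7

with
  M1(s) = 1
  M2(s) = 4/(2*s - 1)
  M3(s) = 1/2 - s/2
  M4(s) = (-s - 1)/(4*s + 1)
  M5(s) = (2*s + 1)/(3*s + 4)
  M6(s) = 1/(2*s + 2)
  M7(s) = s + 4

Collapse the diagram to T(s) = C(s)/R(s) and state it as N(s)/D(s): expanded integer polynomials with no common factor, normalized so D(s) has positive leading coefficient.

The answer is (48*s^5 + 336*s^4 + 522*s^3 + 120*s^2 - 177*s - 54)/(48*s^4 + 100*s^3 + 30*s^2 - 30*s - 8).

Reasoning:
(1) cascade M1, M2, M3, M4, giving (2*s^2 - 2)/(8*s^2 - 2*s - 1)
(2) sum the parallel branches (M1*M2*M3*M4), M5, M6, M7, which is the overall transfer function T(s) = C(s)/R(s) in lowest terms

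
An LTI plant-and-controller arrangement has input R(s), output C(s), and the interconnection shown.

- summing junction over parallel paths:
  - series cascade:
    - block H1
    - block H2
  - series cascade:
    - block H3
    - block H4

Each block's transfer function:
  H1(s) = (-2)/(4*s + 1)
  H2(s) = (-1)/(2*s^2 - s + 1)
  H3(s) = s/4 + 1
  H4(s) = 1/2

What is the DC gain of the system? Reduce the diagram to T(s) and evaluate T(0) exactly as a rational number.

The answer is 5/2.

Reasoning:
1. series reduction of H1, H2 -> 2/(8*s^3 - 2*s^2 + 3*s + 1)
2. cascade H3, H4 -> s/8 + 1/2
3. sum the parallel branches (H1*H2), (H3*H4) -> (8*s^4 + 30*s^3 - 5*s^2 + 13*s + 20)/(64*s^3 - 16*s^2 + 24*s + 8)
Evaluating the step-3 result (the overall T(s)) at s = 0 gives T(0) = 20/8 = 5/2.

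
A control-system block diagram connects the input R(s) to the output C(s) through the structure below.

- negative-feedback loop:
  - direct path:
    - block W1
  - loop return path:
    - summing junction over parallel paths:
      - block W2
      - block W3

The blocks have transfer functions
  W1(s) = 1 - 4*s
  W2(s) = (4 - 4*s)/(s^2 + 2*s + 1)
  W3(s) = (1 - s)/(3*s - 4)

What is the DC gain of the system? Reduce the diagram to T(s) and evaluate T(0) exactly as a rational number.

Step 1. combine W2, W3 in parallel -> (-s^3 - 13*s^2 + 29*s - 15)/(3*s^3 + 2*s^2 - 5*s - 4)
Step 2. collapse the loop (W1 forward, (W2+W3) return) -> (-12*s^4 - 5*s^3 + 22*s^2 + 11*s - 4)/(4*s^4 + 54*s^3 - 127*s^2 + 84*s - 19)
Evaluating the step-2 result (the overall T(s)) at s = 0 gives T(0) = -4/(-19) = 4/19.

Answer: 4/19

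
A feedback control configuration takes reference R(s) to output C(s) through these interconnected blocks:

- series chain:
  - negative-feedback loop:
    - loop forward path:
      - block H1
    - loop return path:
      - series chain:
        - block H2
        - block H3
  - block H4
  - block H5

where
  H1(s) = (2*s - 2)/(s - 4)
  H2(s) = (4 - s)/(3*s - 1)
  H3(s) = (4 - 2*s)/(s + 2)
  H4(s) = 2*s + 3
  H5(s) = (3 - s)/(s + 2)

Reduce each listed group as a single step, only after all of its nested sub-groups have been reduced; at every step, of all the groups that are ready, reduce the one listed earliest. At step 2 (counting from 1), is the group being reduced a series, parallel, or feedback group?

The answer is feedback.

Reasoning:
Step 1. cascade H2, H3
Step 2. feedback reduction of H1, (H2*H3)
Step 3. combine [H1/(1+H1*(H2*H3))], H4, H5 in series
So the answer for step 2 is feedback.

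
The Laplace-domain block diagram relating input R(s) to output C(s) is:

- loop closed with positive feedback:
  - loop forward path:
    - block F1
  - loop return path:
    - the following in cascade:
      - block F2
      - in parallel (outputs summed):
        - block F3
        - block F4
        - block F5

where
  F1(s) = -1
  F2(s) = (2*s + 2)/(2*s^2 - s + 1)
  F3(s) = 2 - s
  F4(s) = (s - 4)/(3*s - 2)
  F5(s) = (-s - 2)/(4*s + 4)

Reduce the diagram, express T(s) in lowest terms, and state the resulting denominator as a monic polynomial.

Step 1: reduce the parallel group F3, F4, F5: (-12*s^3 + 21*s^2 - 28)/(12*s^2 + 4*s - 8)
Step 2: cascade F2, (F3+F4+F5): (-12*s^3 + 21*s^2 - 28)/(12*s^3 - 14*s^2 + 10*s - 4)
Step 3: reduce the feedback loop with forward F1 and return (F2*(F3+F4+F5)): (-12*s^3 + 14*s^2 - 10*s + 4)/(7*s^2 + 10*s - 32)
Step 3 gives the fully reduced T(s), with no common factor left to cancel. The denominator's leading coefficient is 7, so divide each of its coefficients by 7 to get the monic form.

Final answer: s^2 + 10*s/7 - 32/7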